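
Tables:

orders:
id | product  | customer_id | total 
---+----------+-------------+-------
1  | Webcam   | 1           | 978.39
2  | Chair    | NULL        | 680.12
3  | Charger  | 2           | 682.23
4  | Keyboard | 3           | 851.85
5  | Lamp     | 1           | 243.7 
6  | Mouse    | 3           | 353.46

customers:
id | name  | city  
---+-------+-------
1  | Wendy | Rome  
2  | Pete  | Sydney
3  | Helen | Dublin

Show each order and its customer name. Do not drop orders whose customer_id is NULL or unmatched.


LEFT JOIN keeps every row from orders (the left table); where customer_id has no match in customers, the customer columns become NULL. Walk through each order:
  - order 1 (Webcam): customer_id=1 -> matches Wendy
  - order 2 (Chair): customer_id=NULL, no match -> kept with NULL
  - order 3 (Charger): customer_id=2 -> matches Pete
  - order 4 (Keyboard): customer_id=3 -> matches Helen
  - order 5 (Lamp): customer_id=1 -> matches Wendy
  - order 6 (Mouse): customer_id=3 -> matches Helen
All 6 rows appear; 1 has NULL customer.

SQL:
SELECT a.product, b.name AS customer
FROM orders a
LEFT JOIN customers b ON a.customer_id = b.id

Result:
product  | customer
---------+---------
Webcam   | Wendy   
Chair    | NULL    
Charger  | Pete    
Keyboard | Helen   
Lamp     | Wendy   
Mouse    | Helen   


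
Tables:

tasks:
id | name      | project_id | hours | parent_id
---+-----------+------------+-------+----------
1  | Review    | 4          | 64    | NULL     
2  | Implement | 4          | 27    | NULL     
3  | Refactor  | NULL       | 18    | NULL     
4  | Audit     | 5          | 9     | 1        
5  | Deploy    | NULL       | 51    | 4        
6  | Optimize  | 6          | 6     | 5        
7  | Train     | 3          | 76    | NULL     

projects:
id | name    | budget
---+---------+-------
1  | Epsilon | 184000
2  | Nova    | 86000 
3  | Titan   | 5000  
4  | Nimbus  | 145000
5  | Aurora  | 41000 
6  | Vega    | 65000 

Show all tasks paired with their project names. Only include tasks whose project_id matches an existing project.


INNER JOIN keeps only tasks rows whose project_id matches an id in projects. Walk through each task:
  - task 1 (Review): project_id=4 -> matches Nimbus
  - task 2 (Implement): project_id=4 -> matches Nimbus
  - task 3 (Refactor): project_id=NULL, no match -> dropped
  - task 4 (Audit): project_id=5 -> matches Aurora
  - task 5 (Deploy): project_id=NULL, no match -> dropped
  - task 6 (Optimize): project_id=6 -> matches Vega
  - task 7 (Train): project_id=3 -> matches Titan
So 2 of 7 rows are dropped.

SQL:
SELECT a.name, b.name AS project
FROM tasks a
INNER JOIN projects b ON a.project_id = b.id

Result:
name      | project
----------+--------
Review    | Nimbus 
Implement | Nimbus 
Audit     | Aurora 
Optimize  | Vega   
Train     | Titan  


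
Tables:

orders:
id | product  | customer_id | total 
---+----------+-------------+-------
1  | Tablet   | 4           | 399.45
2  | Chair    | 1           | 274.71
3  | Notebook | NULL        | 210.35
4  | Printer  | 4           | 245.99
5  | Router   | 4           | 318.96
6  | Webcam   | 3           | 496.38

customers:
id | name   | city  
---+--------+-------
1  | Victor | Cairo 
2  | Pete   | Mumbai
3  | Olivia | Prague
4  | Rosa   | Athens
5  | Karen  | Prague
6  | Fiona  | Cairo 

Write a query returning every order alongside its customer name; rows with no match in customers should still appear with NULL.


LEFT JOIN keeps every row from orders (the left table); where customer_id has no match in customers, the customer columns become NULL. Walk through each order:
  - order 1 (Tablet): customer_id=4 -> matches Rosa
  - order 2 (Chair): customer_id=1 -> matches Victor
  - order 3 (Notebook): customer_id=NULL, no match -> kept with NULL
  - order 4 (Printer): customer_id=4 -> matches Rosa
  - order 5 (Router): customer_id=4 -> matches Rosa
  - order 6 (Webcam): customer_id=3 -> matches Olivia
All 6 rows appear; 1 has NULL customer.

SQL:
SELECT a.product, b.name AS customer
FROM orders a
LEFT JOIN customers b ON a.customer_id = b.id

Result:
product  | customer
---------+---------
Tablet   | Rosa    
Chair    | Victor  
Notebook | NULL    
Printer  | Rosa    
Router   | Rosa    
Webcam   | Olivia  


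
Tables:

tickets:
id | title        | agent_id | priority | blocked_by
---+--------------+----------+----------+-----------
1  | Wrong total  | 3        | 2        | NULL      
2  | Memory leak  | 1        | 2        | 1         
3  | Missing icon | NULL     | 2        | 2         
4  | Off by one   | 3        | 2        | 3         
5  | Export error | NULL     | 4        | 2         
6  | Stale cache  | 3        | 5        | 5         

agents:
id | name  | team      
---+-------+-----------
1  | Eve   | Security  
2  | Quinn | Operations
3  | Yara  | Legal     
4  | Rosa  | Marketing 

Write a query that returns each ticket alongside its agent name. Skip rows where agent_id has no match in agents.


INNER JOIN keeps only tickets rows whose agent_id matches an id in agents. Walk through each ticket:
  - ticket 1 (Wrong total): agent_id=3 -> matches Yara
  - ticket 2 (Memory leak): agent_id=1 -> matches Eve
  - ticket 3 (Missing icon): agent_id=NULL, no match -> dropped
  - ticket 4 (Off by one): agent_id=3 -> matches Yara
  - ticket 5 (Export error): agent_id=NULL, no match -> dropped
  - ticket 6 (Stale cache): agent_id=3 -> matches Yara
So 2 of 6 rows are dropped.

SQL:
SELECT a.title, b.name AS agent
FROM tickets a
INNER JOIN agents b ON a.agent_id = b.id

Result:
title       | agent
------------+------
Wrong total | Yara 
Memory leak | Eve  
Off by one  | Yara 
Stale cache | Yara 


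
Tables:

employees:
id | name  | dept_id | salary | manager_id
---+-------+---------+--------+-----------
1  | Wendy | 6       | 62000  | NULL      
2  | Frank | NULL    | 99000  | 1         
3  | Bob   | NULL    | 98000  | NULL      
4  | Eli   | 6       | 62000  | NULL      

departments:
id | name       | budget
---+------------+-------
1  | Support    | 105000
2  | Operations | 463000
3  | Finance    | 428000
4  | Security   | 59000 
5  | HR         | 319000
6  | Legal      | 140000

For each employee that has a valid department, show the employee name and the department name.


INNER JOIN keeps only employees rows whose dept_id matches an id in departments. Walk through each employee:
  - employee 1 (Wendy): dept_id=6 -> matches Legal
  - employee 2 (Frank): dept_id=NULL, no match -> dropped
  - employee 3 (Bob): dept_id=NULL, no match -> dropped
  - employee 4 (Eli): dept_id=6 -> matches Legal
So 2 of 4 rows are dropped.

SQL:
SELECT a.name, b.name AS department
FROM employees a
INNER JOIN departments b ON a.dept_id = b.id

Result:
name  | department
------+-----------
Wendy | Legal     
Eli   | Legal     


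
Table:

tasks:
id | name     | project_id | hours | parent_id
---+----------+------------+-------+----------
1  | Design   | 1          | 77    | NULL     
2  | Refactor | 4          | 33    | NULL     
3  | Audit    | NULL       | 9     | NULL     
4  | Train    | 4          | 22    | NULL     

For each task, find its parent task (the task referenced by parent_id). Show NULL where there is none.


This is a self-join: tasks is joined to a second copy of itself, matching each row's parent_id to another row's id. Use LEFT JOIN so rows with parent_id=NULL are kept.
  - task 1 (Design): parent_id=NULL -> NULL
  - task 2 (Refactor): parent_id=NULL -> NULL
  - task 3 (Audit): parent_id=NULL -> NULL
  - task 4 (Train): parent_id=NULL -> NULL

SQL:
SELECT a.name AS item, b.name AS parent
FROM tasks a
LEFT JOIN tasks b ON a.parent_id = b.id

Result:
item     | parent
---------+-------
Design   | NULL  
Refactor | NULL  
Audit    | NULL  
Train    | NULL  


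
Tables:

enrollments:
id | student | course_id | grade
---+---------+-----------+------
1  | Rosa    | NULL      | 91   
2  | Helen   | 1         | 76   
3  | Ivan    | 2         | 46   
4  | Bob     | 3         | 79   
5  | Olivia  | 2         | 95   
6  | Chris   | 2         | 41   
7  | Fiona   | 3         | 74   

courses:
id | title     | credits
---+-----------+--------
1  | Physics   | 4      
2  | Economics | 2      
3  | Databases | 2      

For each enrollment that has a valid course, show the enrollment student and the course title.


INNER JOIN keeps only enrollments rows whose course_id matches an id in courses. Walk through each enrollment:
  - enrollment 1 (Rosa): course_id=NULL, no match -> dropped
  - enrollment 2 (Helen): course_id=1 -> matches Physics
  - enrollment 3 (Ivan): course_id=2 -> matches Economics
  - enrollment 4 (Bob): course_id=3 -> matches Databases
  - enrollment 5 (Olivia): course_id=2 -> matches Economics
  - enrollment 6 (Chris): course_id=2 -> matches Economics
  - enrollment 7 (Fiona): course_id=3 -> matches Databases
So 1 of 7 rows is dropped.

SQL:
SELECT a.student, b.title AS course
FROM enrollments a
INNER JOIN courses b ON a.course_id = b.id

Result:
student | course   
--------+----------
Helen   | Physics  
Ivan    | Economics
Bob     | Databases
Olivia  | Economics
Chris   | Economics
Fiona   | Databases


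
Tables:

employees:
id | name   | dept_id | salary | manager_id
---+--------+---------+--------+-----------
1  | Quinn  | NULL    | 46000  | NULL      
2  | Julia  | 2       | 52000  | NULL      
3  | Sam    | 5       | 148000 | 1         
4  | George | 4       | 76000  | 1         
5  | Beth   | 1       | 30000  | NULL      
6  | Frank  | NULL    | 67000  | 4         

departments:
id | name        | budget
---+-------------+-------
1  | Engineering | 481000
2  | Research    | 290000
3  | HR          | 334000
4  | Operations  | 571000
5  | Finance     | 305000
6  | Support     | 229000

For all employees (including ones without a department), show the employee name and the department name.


LEFT JOIN keeps every row from employees (the left table); where dept_id has no match in departments, the department columns become NULL. Walk through each employee:
  - employee 1 (Quinn): dept_id=NULL, no match -> kept with NULL
  - employee 2 (Julia): dept_id=2 -> matches Research
  - employee 3 (Sam): dept_id=5 -> matches Finance
  - employee 4 (George): dept_id=4 -> matches Operations
  - employee 5 (Beth): dept_id=1 -> matches Engineering
  - employee 6 (Frank): dept_id=NULL, no match -> kept with NULL
All 6 rows appear; 2 have NULL department.

SQL:
SELECT a.name, b.name AS department
FROM employees a
LEFT JOIN departments b ON a.dept_id = b.id

Result:
name   | department 
-------+------------
Quinn  | NULL       
Julia  | Research   
Sam    | Finance    
George | Operations 
Beth   | Engineering
Frank  | NULL       


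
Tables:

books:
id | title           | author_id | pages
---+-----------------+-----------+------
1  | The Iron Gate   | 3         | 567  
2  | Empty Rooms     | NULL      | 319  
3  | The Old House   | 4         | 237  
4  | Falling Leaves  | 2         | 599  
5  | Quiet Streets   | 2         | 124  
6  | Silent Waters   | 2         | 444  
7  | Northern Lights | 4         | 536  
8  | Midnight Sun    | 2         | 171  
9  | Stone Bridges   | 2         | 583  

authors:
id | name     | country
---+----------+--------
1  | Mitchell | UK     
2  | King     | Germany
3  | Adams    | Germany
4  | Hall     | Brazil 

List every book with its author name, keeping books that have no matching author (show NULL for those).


LEFT JOIN keeps every row from books (the left table); where author_id has no match in authors, the author columns become NULL. Walk through each book:
  - book 1 (The Iron Gate): author_id=3 -> matches Adams
  - book 2 (Empty Rooms): author_id=NULL, no match -> kept with NULL
  - book 3 (The Old House): author_id=4 -> matches Hall
  - book 4 (Falling Leaves): author_id=2 -> matches King
  - book 5 (Quiet Streets): author_id=2 -> matches King
  - book 6 (Silent Waters): author_id=2 -> matches King
  - book 7 (Northern Lights): author_id=4 -> matches Hall
  - book 8 (Midnight Sun): author_id=2 -> matches King
  - book 9 (Stone Bridges): author_id=2 -> matches King
All 9 rows appear; 1 has NULL author.

SQL:
SELECT a.title, b.name AS author
FROM books a
LEFT JOIN authors b ON a.author_id = b.id

Result:
title           | author
----------------+-------
The Iron Gate   | Adams 
Empty Rooms     | NULL  
The Old House   | Hall  
Falling Leaves  | King  
Quiet Streets   | King  
Silent Waters   | King  
Northern Lights | Hall  
Midnight Sun    | King  
Stone Bridges   | King  


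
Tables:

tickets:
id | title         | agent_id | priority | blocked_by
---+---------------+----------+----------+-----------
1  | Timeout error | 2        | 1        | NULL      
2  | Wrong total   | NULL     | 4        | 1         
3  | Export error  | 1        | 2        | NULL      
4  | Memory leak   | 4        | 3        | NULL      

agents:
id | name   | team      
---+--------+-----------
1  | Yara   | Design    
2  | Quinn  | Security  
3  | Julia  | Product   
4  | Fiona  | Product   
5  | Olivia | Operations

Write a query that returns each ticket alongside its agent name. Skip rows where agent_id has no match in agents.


INNER JOIN keeps only tickets rows whose agent_id matches an id in agents. Walk through each ticket:
  - ticket 1 (Timeout error): agent_id=2 -> matches Quinn
  - ticket 2 (Wrong total): agent_id=NULL, no match -> dropped
  - ticket 3 (Export error): agent_id=1 -> matches Yara
  - ticket 4 (Memory leak): agent_id=4 -> matches Fiona
So 1 of 4 rows is dropped.

SQL:
SELECT a.title, b.name AS agent
FROM tickets a
INNER JOIN agents b ON a.agent_id = b.id

Result:
title         | agent
--------------+------
Timeout error | Quinn
Export error  | Yara 
Memory leak   | Fiona


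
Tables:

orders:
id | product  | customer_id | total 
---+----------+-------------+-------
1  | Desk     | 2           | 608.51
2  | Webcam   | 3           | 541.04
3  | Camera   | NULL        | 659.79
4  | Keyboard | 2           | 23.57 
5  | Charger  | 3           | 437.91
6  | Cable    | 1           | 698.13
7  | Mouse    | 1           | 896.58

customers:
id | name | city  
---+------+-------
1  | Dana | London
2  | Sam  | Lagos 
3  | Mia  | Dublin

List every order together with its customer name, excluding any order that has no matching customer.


INNER JOIN keeps only orders rows whose customer_id matches an id in customers. Walk through each order:
  - order 1 (Desk): customer_id=2 -> matches Sam
  - order 2 (Webcam): customer_id=3 -> matches Mia
  - order 3 (Camera): customer_id=NULL, no match -> dropped
  - order 4 (Keyboard): customer_id=2 -> matches Sam
  - order 5 (Charger): customer_id=3 -> matches Mia
  - order 6 (Cable): customer_id=1 -> matches Dana
  - order 7 (Mouse): customer_id=1 -> matches Dana
So 1 of 7 rows is dropped.

SQL:
SELECT a.product, b.name AS customer
FROM orders a
INNER JOIN customers b ON a.customer_id = b.id

Result:
product  | customer
---------+---------
Desk     | Sam     
Webcam   | Mia     
Keyboard | Sam     
Charger  | Mia     
Cable    | Dana    
Mouse    | Dana    


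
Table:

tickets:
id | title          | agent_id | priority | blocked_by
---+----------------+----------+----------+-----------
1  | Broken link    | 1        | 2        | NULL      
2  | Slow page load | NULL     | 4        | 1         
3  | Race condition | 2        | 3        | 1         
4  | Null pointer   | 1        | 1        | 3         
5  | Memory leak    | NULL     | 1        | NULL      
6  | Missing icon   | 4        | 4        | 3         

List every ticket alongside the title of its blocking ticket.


This is a self-join: tickets is joined to a second copy of itself, matching each row's blocked_by to another row's id. Use LEFT JOIN so rows with blocked_by=NULL are kept.
  - ticket 1 (Broken link): blocked_by=NULL -> NULL
  - ticket 2 (Slow page load): blocked_by=1 -> Broken link
  - ticket 3 (Race condition): blocked_by=1 -> Broken link
  - ticket 4 (Null pointer): blocked_by=3 -> Race condition
  - ticket 5 (Memory leak): blocked_by=NULL -> NULL
  - ticket 6 (Missing icon): blocked_by=3 -> Race condition

SQL:
SELECT a.title AS item, b.title AS blocked_by
FROM tickets a
LEFT JOIN tickets b ON a.blocked_by = b.id

Result:
item           | blocked_by    
---------------+---------------
Broken link    | NULL          
Slow page load | Broken link   
Race condition | Broken link   
Null pointer   | Race condition
Memory leak    | NULL          
Missing icon   | Race condition


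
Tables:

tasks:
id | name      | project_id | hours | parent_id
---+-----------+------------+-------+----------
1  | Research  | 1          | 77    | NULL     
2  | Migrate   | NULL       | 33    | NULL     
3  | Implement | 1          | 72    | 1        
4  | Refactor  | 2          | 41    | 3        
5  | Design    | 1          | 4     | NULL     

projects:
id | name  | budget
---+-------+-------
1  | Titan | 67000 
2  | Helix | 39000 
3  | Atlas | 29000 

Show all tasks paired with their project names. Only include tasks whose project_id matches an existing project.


INNER JOIN keeps only tasks rows whose project_id matches an id in projects. Walk through each task:
  - task 1 (Research): project_id=1 -> matches Titan
  - task 2 (Migrate): project_id=NULL, no match -> dropped
  - task 3 (Implement): project_id=1 -> matches Titan
  - task 4 (Refactor): project_id=2 -> matches Helix
  - task 5 (Design): project_id=1 -> matches Titan
So 1 of 5 rows is dropped.

SQL:
SELECT a.name, b.name AS project
FROM tasks a
INNER JOIN projects b ON a.project_id = b.id

Result:
name      | project
----------+--------
Research  | Titan  
Implement | Titan  
Refactor  | Helix  
Design    | Titan  


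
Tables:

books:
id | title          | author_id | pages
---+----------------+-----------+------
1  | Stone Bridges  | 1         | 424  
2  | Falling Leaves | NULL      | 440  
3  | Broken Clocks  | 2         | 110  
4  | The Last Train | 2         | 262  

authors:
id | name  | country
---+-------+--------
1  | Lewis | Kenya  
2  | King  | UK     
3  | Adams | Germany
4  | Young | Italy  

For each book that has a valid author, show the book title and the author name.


INNER JOIN keeps only books rows whose author_id matches an id in authors. Walk through each book:
  - book 1 (Stone Bridges): author_id=1 -> matches Lewis
  - book 2 (Falling Leaves): author_id=NULL, no match -> dropped
  - book 3 (Broken Clocks): author_id=2 -> matches King
  - book 4 (The Last Train): author_id=2 -> matches King
So 1 of 4 rows is dropped.

SQL:
SELECT a.title, b.name AS author
FROM books a
INNER JOIN authors b ON a.author_id = b.id

Result:
title          | author
---------------+-------
Stone Bridges  | Lewis 
Broken Clocks  | King  
The Last Train | King  


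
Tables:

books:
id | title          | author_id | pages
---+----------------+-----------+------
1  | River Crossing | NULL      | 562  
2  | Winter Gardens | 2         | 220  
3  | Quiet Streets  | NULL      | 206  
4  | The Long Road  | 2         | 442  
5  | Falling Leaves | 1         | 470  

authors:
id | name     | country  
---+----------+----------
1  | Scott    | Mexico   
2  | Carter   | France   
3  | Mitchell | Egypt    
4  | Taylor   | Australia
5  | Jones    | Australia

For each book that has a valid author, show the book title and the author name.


INNER JOIN keeps only books rows whose author_id matches an id in authors. Walk through each book:
  - book 1 (River Crossing): author_id=NULL, no match -> dropped
  - book 2 (Winter Gardens): author_id=2 -> matches Carter
  - book 3 (Quiet Streets): author_id=NULL, no match -> dropped
  - book 4 (The Long Road): author_id=2 -> matches Carter
  - book 5 (Falling Leaves): author_id=1 -> matches Scott
So 2 of 5 rows are dropped.

SQL:
SELECT a.title, b.name AS author
FROM books a
INNER JOIN authors b ON a.author_id = b.id

Result:
title          | author
---------------+-------
Winter Gardens | Carter
The Long Road  | Carter
Falling Leaves | Scott 


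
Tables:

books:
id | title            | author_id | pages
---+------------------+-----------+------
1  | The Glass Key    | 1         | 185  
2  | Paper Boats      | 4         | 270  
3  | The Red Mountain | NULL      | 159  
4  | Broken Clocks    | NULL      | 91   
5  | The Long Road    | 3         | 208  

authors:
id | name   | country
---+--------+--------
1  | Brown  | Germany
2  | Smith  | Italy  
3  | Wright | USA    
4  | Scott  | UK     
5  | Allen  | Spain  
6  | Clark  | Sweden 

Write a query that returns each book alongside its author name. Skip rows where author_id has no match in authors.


INNER JOIN keeps only books rows whose author_id matches an id in authors. Walk through each book:
  - book 1 (The Glass Key): author_id=1 -> matches Brown
  - book 2 (Paper Boats): author_id=4 -> matches Scott
  - book 3 (The Red Mountain): author_id=NULL, no match -> dropped
  - book 4 (Broken Clocks): author_id=NULL, no match -> dropped
  - book 5 (The Long Road): author_id=3 -> matches Wright
So 2 of 5 rows are dropped.

SQL:
SELECT a.title, b.name AS author
FROM books a
INNER JOIN authors b ON a.author_id = b.id

Result:
title         | author
--------------+-------
The Glass Key | Brown 
Paper Boats   | Scott 
The Long Road | Wright


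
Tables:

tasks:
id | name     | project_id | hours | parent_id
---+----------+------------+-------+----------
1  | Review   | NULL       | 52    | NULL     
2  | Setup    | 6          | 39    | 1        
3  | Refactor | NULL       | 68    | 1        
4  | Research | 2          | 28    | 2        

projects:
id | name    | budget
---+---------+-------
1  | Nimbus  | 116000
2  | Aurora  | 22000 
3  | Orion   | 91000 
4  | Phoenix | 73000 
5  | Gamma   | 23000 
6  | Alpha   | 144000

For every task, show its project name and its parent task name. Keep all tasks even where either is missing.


Two LEFT JOINs from the same base table tasks: one to projects via project_id, one to tasks itself via parent_id. Both are LEFT so every task is preserved.
Match against projects:
  - task 1 (Review): project_id=NULL, no match -> kept with NULL
  - task 2 (Setup): project_id=6 -> matches Alpha
  - task 3 (Refactor): project_id=NULL, no match -> kept with NULL
  - task 4 (Research): project_id=2 -> matches Aurora
Match against tasks (self):
  - task 1 (Review): parent_id=NULL -> NULL
  - task 2 (Setup): parent_id=1 -> Review
  - task 3 (Refactor): parent_id=1 -> Review
  - task 4 (Research): parent_id=2 -> Setup

SQL:
SELECT a.name, b.name AS project, c.name AS parent
FROM tasks a
LEFT JOIN projects b ON a.project_id = b.id
LEFT JOIN tasks c ON a.parent_id = c.id

Result:
name     | project | parent
---------+---------+-------
Review   | NULL    | NULL  
Setup    | Alpha   | Review
Refactor | NULL    | Review
Research | Aurora  | Setup 


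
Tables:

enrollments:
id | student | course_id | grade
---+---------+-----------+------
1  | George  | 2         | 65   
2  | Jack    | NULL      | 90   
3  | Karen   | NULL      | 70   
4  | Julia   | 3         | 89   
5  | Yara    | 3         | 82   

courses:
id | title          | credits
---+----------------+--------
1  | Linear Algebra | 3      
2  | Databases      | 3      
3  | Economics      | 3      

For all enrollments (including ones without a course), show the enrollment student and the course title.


LEFT JOIN keeps every row from enrollments (the left table); where course_id has no match in courses, the course columns become NULL. Walk through each enrollment:
  - enrollment 1 (George): course_id=2 -> matches Databases
  - enrollment 2 (Jack): course_id=NULL, no match -> kept with NULL
  - enrollment 3 (Karen): course_id=NULL, no match -> kept with NULL
  - enrollment 4 (Julia): course_id=3 -> matches Economics
  - enrollment 5 (Yara): course_id=3 -> matches Economics
All 5 rows appear; 2 have NULL course.

SQL:
SELECT a.student, b.title AS course
FROM enrollments a
LEFT JOIN courses b ON a.course_id = b.id

Result:
student | course   
--------+----------
George  | Databases
Jack    | NULL     
Karen   | NULL     
Julia   | Economics
Yara    | Economics


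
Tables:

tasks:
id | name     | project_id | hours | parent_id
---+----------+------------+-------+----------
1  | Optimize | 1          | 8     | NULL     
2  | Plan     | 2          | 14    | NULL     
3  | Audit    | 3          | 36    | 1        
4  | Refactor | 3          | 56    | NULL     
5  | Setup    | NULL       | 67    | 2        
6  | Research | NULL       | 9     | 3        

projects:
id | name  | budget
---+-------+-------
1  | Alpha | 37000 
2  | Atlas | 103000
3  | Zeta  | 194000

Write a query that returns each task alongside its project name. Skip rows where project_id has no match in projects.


INNER JOIN keeps only tasks rows whose project_id matches an id in projects. Walk through each task:
  - task 1 (Optimize): project_id=1 -> matches Alpha
  - task 2 (Plan): project_id=2 -> matches Atlas
  - task 3 (Audit): project_id=3 -> matches Zeta
  - task 4 (Refactor): project_id=3 -> matches Zeta
  - task 5 (Setup): project_id=NULL, no match -> dropped
  - task 6 (Research): project_id=NULL, no match -> dropped
So 2 of 6 rows are dropped.

SQL:
SELECT a.name, b.name AS project
FROM tasks a
INNER JOIN projects b ON a.project_id = b.id

Result:
name     | project
---------+--------
Optimize | Alpha  
Plan     | Atlas  
Audit    | Zeta   
Refactor | Zeta   


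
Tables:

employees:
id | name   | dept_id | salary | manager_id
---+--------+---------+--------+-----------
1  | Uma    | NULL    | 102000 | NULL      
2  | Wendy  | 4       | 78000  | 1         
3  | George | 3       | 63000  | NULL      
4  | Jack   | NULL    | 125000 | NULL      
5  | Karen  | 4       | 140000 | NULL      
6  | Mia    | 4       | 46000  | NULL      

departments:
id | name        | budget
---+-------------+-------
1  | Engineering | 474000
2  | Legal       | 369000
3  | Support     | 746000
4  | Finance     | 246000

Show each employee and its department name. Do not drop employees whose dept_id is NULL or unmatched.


LEFT JOIN keeps every row from employees (the left table); where dept_id has no match in departments, the department columns become NULL. Walk through each employee:
  - employee 1 (Uma): dept_id=NULL, no match -> kept with NULL
  - employee 2 (Wendy): dept_id=4 -> matches Finance
  - employee 3 (George): dept_id=3 -> matches Support
  - employee 4 (Jack): dept_id=NULL, no match -> kept with NULL
  - employee 5 (Karen): dept_id=4 -> matches Finance
  - employee 6 (Mia): dept_id=4 -> matches Finance
All 6 rows appear; 2 have NULL department.

SQL:
SELECT a.name, b.name AS department
FROM employees a
LEFT JOIN departments b ON a.dept_id = b.id

Result:
name   | department
-------+-----------
Uma    | NULL      
Wendy  | Finance   
George | Support   
Jack   | NULL      
Karen  | Finance   
Mia    | Finance   


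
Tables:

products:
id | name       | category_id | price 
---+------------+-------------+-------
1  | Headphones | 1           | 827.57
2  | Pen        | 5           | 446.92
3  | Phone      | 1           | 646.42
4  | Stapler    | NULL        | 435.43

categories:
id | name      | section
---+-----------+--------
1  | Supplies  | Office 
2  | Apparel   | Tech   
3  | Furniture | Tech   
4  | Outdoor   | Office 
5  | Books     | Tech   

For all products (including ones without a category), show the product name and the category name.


LEFT JOIN keeps every row from products (the left table); where category_id has no match in categories, the category columns become NULL. Walk through each product:
  - product 1 (Headphones): category_id=1 -> matches Supplies
  - product 2 (Pen): category_id=5 -> matches Books
  - product 3 (Phone): category_id=1 -> matches Supplies
  - product 4 (Stapler): category_id=NULL, no match -> kept with NULL
All 4 rows appear; 1 has NULL category.

SQL:
SELECT a.name, b.name AS category
FROM products a
LEFT JOIN categories b ON a.category_id = b.id

Result:
name       | category
-----------+---------
Headphones | Supplies
Pen        | Books   
Phone      | Supplies
Stapler    | NULL    


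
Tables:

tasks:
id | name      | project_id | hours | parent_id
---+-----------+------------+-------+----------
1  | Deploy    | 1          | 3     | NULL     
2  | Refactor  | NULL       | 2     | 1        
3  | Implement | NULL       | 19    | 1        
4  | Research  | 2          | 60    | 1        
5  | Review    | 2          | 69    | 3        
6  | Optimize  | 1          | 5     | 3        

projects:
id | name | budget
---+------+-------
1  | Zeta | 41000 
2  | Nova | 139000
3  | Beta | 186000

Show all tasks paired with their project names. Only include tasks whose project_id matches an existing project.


INNER JOIN keeps only tasks rows whose project_id matches an id in projects. Walk through each task:
  - task 1 (Deploy): project_id=1 -> matches Zeta
  - task 2 (Refactor): project_id=NULL, no match -> dropped
  - task 3 (Implement): project_id=NULL, no match -> dropped
  - task 4 (Research): project_id=2 -> matches Nova
  - task 5 (Review): project_id=2 -> matches Nova
  - task 6 (Optimize): project_id=1 -> matches Zeta
So 2 of 6 rows are dropped.

SQL:
SELECT a.name, b.name AS project
FROM tasks a
INNER JOIN projects b ON a.project_id = b.id

Result:
name     | project
---------+--------
Deploy   | Zeta   
Research | Nova   
Review   | Nova   
Optimize | Zeta   


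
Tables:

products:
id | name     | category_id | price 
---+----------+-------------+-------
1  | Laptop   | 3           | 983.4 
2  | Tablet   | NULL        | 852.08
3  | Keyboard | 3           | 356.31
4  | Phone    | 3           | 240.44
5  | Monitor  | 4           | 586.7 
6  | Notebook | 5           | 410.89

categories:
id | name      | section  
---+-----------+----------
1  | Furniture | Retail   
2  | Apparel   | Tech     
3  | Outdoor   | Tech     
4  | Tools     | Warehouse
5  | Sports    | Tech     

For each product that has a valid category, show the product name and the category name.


INNER JOIN keeps only products rows whose category_id matches an id in categories. Walk through each product:
  - product 1 (Laptop): category_id=3 -> matches Outdoor
  - product 2 (Tablet): category_id=NULL, no match -> dropped
  - product 3 (Keyboard): category_id=3 -> matches Outdoor
  - product 4 (Phone): category_id=3 -> matches Outdoor
  - product 5 (Monitor): category_id=4 -> matches Tools
  - product 6 (Notebook): category_id=5 -> matches Sports
So 1 of 6 rows is dropped.

SQL:
SELECT a.name, b.name AS category
FROM products a
INNER JOIN categories b ON a.category_id = b.id

Result:
name     | category
---------+---------
Laptop   | Outdoor 
Keyboard | Outdoor 
Phone    | Outdoor 
Monitor  | Tools   
Notebook | Sports  


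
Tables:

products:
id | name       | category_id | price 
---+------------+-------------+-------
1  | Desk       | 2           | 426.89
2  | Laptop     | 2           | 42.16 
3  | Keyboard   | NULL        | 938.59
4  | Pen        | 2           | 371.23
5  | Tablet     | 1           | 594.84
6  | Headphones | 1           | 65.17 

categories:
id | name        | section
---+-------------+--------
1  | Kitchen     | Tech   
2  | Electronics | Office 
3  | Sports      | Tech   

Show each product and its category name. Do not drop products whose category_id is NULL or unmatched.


LEFT JOIN keeps every row from products (the left table); where category_id has no match in categories, the category columns become NULL. Walk through each product:
  - product 1 (Desk): category_id=2 -> matches Electronics
  - product 2 (Laptop): category_id=2 -> matches Electronics
  - product 3 (Keyboard): category_id=NULL, no match -> kept with NULL
  - product 4 (Pen): category_id=2 -> matches Electronics
  - product 5 (Tablet): category_id=1 -> matches Kitchen
  - product 6 (Headphones): category_id=1 -> matches Kitchen
All 6 rows appear; 1 has NULL category.

SQL:
SELECT a.name, b.name AS category
FROM products a
LEFT JOIN categories b ON a.category_id = b.id

Result:
name       | category   
-----------+------------
Desk       | Electronics
Laptop     | Electronics
Keyboard   | NULL       
Pen        | Electronics
Tablet     | Kitchen    
Headphones | Kitchen    


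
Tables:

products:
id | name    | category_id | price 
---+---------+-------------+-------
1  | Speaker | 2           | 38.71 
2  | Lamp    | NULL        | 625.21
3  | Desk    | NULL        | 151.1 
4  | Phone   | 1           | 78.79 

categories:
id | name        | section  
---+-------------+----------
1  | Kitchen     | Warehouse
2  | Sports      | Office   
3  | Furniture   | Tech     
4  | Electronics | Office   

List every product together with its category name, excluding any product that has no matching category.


INNER JOIN keeps only products rows whose category_id matches an id in categories. Walk through each product:
  - product 1 (Speaker): category_id=2 -> matches Sports
  - product 2 (Lamp): category_id=NULL, no match -> dropped
  - product 3 (Desk): category_id=NULL, no match -> dropped
  - product 4 (Phone): category_id=1 -> matches Kitchen
So 2 of 4 rows are dropped.

SQL:
SELECT a.name, b.name AS category
FROM products a
INNER JOIN categories b ON a.category_id = b.id

Result:
name    | category
--------+---------
Speaker | Sports  
Phone   | Kitchen 


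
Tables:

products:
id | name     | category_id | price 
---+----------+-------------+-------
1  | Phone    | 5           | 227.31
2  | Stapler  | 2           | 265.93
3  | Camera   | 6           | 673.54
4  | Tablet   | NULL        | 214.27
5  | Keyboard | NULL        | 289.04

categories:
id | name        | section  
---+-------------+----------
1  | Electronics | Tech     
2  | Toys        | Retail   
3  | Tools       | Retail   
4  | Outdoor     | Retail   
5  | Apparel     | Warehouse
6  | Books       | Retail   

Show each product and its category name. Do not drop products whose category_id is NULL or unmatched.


LEFT JOIN keeps every row from products (the left table); where category_id has no match in categories, the category columns become NULL. Walk through each product:
  - product 1 (Phone): category_id=5 -> matches Apparel
  - product 2 (Stapler): category_id=2 -> matches Toys
  - product 3 (Camera): category_id=6 -> matches Books
  - product 4 (Tablet): category_id=NULL, no match -> kept with NULL
  - product 5 (Keyboard): category_id=NULL, no match -> kept with NULL
All 5 rows appear; 2 have NULL category.

SQL:
SELECT a.name, b.name AS category
FROM products a
LEFT JOIN categories b ON a.category_id = b.id

Result:
name     | category
---------+---------
Phone    | Apparel 
Stapler  | Toys    
Camera   | Books   
Tablet   | NULL    
Keyboard | NULL    


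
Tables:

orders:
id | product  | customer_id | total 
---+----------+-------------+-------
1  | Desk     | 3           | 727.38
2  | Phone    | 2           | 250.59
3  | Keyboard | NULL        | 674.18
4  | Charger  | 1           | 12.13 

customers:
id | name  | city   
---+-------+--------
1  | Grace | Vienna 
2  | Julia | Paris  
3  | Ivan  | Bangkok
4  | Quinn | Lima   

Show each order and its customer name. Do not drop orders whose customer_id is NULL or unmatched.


LEFT JOIN keeps every row from orders (the left table); where customer_id has no match in customers, the customer columns become NULL. Walk through each order:
  - order 1 (Desk): customer_id=3 -> matches Ivan
  - order 2 (Phone): customer_id=2 -> matches Julia
  - order 3 (Keyboard): customer_id=NULL, no match -> kept with NULL
  - order 4 (Charger): customer_id=1 -> matches Grace
All 4 rows appear; 1 has NULL customer.

SQL:
SELECT a.product, b.name AS customer
FROM orders a
LEFT JOIN customers b ON a.customer_id = b.id

Result:
product  | customer
---------+---------
Desk     | Ivan    
Phone    | Julia   
Keyboard | NULL    
Charger  | Grace   


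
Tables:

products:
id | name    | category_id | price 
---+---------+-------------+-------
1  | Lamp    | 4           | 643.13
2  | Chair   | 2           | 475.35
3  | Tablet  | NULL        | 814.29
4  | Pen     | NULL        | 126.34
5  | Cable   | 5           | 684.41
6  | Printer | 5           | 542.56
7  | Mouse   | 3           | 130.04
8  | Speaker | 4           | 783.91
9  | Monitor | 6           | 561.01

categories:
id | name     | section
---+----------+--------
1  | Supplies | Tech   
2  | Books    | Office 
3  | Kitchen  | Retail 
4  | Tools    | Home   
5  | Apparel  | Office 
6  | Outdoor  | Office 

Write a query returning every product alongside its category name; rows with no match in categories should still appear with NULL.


LEFT JOIN keeps every row from products (the left table); where category_id has no match in categories, the category columns become NULL. Walk through each product:
  - product 1 (Lamp): category_id=4 -> matches Tools
  - product 2 (Chair): category_id=2 -> matches Books
  - product 3 (Tablet): category_id=NULL, no match -> kept with NULL
  - product 4 (Pen): category_id=NULL, no match -> kept with NULL
  - product 5 (Cable): category_id=5 -> matches Apparel
  - product 6 (Printer): category_id=5 -> matches Apparel
  - product 7 (Mouse): category_id=3 -> matches Kitchen
  - product 8 (Speaker): category_id=4 -> matches Tools
  - product 9 (Monitor): category_id=6 -> matches Outdoor
All 9 rows appear; 2 have NULL category.

SQL:
SELECT a.name, b.name AS category
FROM products a
LEFT JOIN categories b ON a.category_id = b.id

Result:
name    | category
--------+---------
Lamp    | Tools   
Chair   | Books   
Tablet  | NULL    
Pen     | NULL    
Cable   | Apparel 
Printer | Apparel 
Mouse   | Kitchen 
Speaker | Tools   
Monitor | Outdoor 


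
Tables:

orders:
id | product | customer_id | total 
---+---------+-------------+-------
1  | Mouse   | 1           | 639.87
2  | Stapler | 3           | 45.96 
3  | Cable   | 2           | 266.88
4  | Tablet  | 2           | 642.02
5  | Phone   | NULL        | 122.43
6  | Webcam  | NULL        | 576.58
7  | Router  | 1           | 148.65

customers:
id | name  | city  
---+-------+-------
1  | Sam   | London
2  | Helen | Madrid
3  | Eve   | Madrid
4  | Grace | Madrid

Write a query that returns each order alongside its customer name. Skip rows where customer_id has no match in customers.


INNER JOIN keeps only orders rows whose customer_id matches an id in customers. Walk through each order:
  - order 1 (Mouse): customer_id=1 -> matches Sam
  - order 2 (Stapler): customer_id=3 -> matches Eve
  - order 3 (Cable): customer_id=2 -> matches Helen
  - order 4 (Tablet): customer_id=2 -> matches Helen
  - order 5 (Phone): customer_id=NULL, no match -> dropped
  - order 6 (Webcam): customer_id=NULL, no match -> dropped
  - order 7 (Router): customer_id=1 -> matches Sam
So 2 of 7 rows are dropped.

SQL:
SELECT a.product, b.name AS customer
FROM orders a
INNER JOIN customers b ON a.customer_id = b.id

Result:
product | customer
--------+---------
Mouse   | Sam     
Stapler | Eve     
Cable   | Helen   
Tablet  | Helen   
Router  | Sam     


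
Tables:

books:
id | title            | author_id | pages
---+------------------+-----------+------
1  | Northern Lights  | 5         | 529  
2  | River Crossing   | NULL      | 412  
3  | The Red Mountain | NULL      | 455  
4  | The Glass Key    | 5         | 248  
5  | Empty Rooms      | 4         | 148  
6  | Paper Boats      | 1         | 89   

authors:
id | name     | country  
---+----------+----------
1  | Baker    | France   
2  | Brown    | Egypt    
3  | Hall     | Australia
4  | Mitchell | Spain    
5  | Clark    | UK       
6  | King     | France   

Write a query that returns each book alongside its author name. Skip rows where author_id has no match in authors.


INNER JOIN keeps only books rows whose author_id matches an id in authors. Walk through each book:
  - book 1 (Northern Lights): author_id=5 -> matches Clark
  - book 2 (River Crossing): author_id=NULL, no match -> dropped
  - book 3 (The Red Mountain): author_id=NULL, no match -> dropped
  - book 4 (The Glass Key): author_id=5 -> matches Clark
  - book 5 (Empty Rooms): author_id=4 -> matches Mitchell
  - book 6 (Paper Boats): author_id=1 -> matches Baker
So 2 of 6 rows are dropped.

SQL:
SELECT a.title, b.name AS author
FROM books a
INNER JOIN authors b ON a.author_id = b.id

Result:
title           | author  
----------------+---------
Northern Lights | Clark   
The Glass Key   | Clark   
Empty Rooms     | Mitchell
Paper Boats     | Baker   


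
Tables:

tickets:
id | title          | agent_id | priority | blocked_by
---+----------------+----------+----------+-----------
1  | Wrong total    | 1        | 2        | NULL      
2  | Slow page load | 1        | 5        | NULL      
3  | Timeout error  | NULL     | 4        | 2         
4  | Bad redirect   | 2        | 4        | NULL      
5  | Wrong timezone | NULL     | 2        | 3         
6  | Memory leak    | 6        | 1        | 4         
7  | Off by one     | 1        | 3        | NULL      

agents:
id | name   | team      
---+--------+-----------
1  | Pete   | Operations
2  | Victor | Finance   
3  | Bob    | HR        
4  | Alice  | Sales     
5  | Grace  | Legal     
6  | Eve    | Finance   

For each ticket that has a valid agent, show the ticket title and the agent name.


INNER JOIN keeps only tickets rows whose agent_id matches an id in agents. Walk through each ticket:
  - ticket 1 (Wrong total): agent_id=1 -> matches Pete
  - ticket 2 (Slow page load): agent_id=1 -> matches Pete
  - ticket 3 (Timeout error): agent_id=NULL, no match -> dropped
  - ticket 4 (Bad redirect): agent_id=2 -> matches Victor
  - ticket 5 (Wrong timezone): agent_id=NULL, no match -> dropped
  - ticket 6 (Memory leak): agent_id=6 -> matches Eve
  - ticket 7 (Off by one): agent_id=1 -> matches Pete
So 2 of 7 rows are dropped.

SQL:
SELECT a.title, b.name AS agent
FROM tickets a
INNER JOIN agents b ON a.agent_id = b.id

Result:
title          | agent 
---------------+-------
Wrong total    | Pete  
Slow page load | Pete  
Bad redirect   | Victor
Memory leak    | Eve   
Off by one     | Pete  
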